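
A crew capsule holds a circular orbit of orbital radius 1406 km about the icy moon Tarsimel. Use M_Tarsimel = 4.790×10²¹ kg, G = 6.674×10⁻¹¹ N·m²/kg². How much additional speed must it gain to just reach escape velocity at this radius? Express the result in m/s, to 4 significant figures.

Δv ≈ 197.5 m/s

μ = GM = 6.674×10⁻¹¹ × 4.790×10²¹ = 3.197×10¹¹ m³/s².
r = 1406 km = 1.406×10⁶ m.
Circular speed v_c = √(μ/r) = 476.8 m/s.
Escape speed v_esc = √(2μ/r) = √2 × v_c = 674.3 m/s.
Δv = v_esc − v_c = 197.5 m/s.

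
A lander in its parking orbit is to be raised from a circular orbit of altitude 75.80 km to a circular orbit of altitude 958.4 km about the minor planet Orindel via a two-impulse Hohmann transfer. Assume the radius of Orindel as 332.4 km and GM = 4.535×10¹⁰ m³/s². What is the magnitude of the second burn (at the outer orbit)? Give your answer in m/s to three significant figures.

Δv ≈ 57.5 m/s

r₁ = 332.4 + 75.80 = 408.20 km = 4.0820×10⁵ m.
r₂ = 332.4 + 958.4 = 1290.8 km = 1.2908×10⁶ m.
Transfer ellipse a_t = (r₁ + r₂)/2 = 8.495×10⁵ m.
At r₁: circular v_c1 = √(μ/r₁) = 333.3 m/s; transfer-periapsis v_p = √[μ(2/r₁ − 1/a_t)] = 410.9 m/s.
At r₂: circular v_c2 = √(μ/r₂) = 187.4 m/s; transfer-apoapsis v_a = √[μ(2/r₂ − 1/a_t)] = 129.9 m/s.
Δv₂ = v_c2 − v_a = 57.51 m/s.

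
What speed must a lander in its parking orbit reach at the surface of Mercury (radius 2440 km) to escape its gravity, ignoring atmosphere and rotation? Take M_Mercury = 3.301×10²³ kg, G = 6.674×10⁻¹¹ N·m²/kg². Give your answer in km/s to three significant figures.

v_esc ≈ 4.25 km/s

μ = GM = 6.674×10⁻¹¹ × 3.301×10²³ = 2.203×10¹³ m³/s².
r = R = 2.440×10⁶ m.
Escape speed v_esc = √(2μ/r) = √(2 × 2.203×10¹³ / 2.440×10⁶) = √(1.806×10⁷) = 4249 m/s.
= 4.249 km/s.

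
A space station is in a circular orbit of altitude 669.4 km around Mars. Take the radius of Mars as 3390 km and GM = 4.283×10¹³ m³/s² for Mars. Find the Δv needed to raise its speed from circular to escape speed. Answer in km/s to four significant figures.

r = 3390 + 669.4 = 4059.4 km = 4.0594×10⁶ m.
Circular speed v_c = √(μ/r) = 3248 m/s.
Escape speed v_esc = √(2μ/r) = √2 × v_c = 4594 m/s.
Δv = v_esc − v_c = 1345 m/s = 1.345 km/s.

Δv ≈ 1.345 km/s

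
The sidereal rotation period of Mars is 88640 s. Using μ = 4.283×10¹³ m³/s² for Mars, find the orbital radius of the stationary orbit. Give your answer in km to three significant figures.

r_sync ≈ 20400 km

A synchronous orbit has period T, so by Kepler's third law a = (μT²/4π²)^(1/3).
μT²/4π² = 4.283×10¹³ × (8.864×10⁴)² / 39.48 = 8.524×10²¹ m³.
a = 2.043×10⁷ m = 20428 km.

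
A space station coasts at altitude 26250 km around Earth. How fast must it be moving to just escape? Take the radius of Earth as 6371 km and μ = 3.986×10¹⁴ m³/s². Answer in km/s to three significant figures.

v_esc ≈ 4.94 km/s

r = 6371 + 26250 = 32621 km = 3.2621×10⁷ m.
Escape speed v_esc = √(2μ/r) = √(2 × 3.986×10¹⁴ / 3.262×10⁷) = √(2.444×10⁷) = 4944 m/s.
= 4.944 km/s.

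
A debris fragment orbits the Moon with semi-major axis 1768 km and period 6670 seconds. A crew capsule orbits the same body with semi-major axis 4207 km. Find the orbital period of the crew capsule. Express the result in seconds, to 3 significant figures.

T₂ ≈ 24500 seconds

Kepler's third law: T² ∝ a³, so T₂ = T₁ (a₂/a₁)^(3/2).
a₂/a₁ = 2.380, (a₂/a₁)^(3/2) = 3.671.
T₂ = 6670 × 3.671 = 24480 seconds.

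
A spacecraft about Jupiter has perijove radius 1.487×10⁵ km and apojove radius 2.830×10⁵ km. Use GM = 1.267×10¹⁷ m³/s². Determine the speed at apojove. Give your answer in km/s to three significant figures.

v ≈ 17.6 km/s

Semi-major axis a = (r_p + r_a)/2 = 2.1585×10⁵ km = 2.158×10⁸ m.
Vis-viva: v² = μ(2/r − 1/a) = 1.267×10¹⁷ × (7.067×10⁻⁹ − 4.633×10⁻⁹) = 3.084×10⁸ m²/s².
v = 17560 m/s = 17.56 km/s.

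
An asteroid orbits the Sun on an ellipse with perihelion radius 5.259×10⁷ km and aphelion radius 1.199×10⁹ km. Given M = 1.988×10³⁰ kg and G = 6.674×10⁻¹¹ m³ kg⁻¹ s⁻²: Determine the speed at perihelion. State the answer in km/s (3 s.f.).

v ≈ 69.5 km/s

μ = GM = 6.674×10⁻¹¹ × 1.988×10³⁰ = 1.327×10²⁰ m³/s².
Semi-major axis a = (r_p + r_a)/2 = 6.2580×10⁸ km = 6.258×10¹¹ m.
Vis-viva: v² = μ(2/r − 1/a) = 1.327×10²⁰ × (3.803×10⁻¹¹ − 1.598×10⁻¹²) = 4.834×10⁹ m²/s².
v = 69530 m/s = 69.53 km/s.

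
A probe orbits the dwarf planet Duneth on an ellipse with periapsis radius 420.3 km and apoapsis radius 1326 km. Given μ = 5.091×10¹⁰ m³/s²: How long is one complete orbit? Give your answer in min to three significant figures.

T ≈ 379 min

Semi-major axis a = (r_p + r_a)/2 = (420.30 + 1326.0)/2 = 873.15 km = 8.732×10⁵ m.
By Kepler's third law T = 2π√(a³/μ) = 2π × 3.616×10³ = 2.272×10⁴ s.
= 378.7 min.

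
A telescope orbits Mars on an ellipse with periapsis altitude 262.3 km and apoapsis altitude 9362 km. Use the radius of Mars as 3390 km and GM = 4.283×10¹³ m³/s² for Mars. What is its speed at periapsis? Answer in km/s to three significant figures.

r_p = 3390 + 262.3 = 3652.3 km = 3.6523×10⁶ m.
r_a = 3390 + 9362 = 12752 km = 1.2752×10⁷ m.
Semi-major axis a = (r_p + r_a)/2 = 8202.1 km = 8.202×10⁶ m.
Vis-viva: v² = μ(2/r − 1/a) = 4.283×10¹³ × (5.476×10⁻⁷ − 1.219×10⁻⁷) = 1.823×10⁷ m²/s².
v = 4270 m/s = 4.270 km/s.

v ≈ 4.27 km/s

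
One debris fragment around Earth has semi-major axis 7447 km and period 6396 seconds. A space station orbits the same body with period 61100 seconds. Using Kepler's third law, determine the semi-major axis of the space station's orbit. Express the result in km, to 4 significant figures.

Kepler's third law: a³ ∝ T², so a₂ = a₁ (T₂/T₁)^(2/3).
T₂/T₁ = 9.553, (T₂/T₁)^(2/3) = 4.502.
a₂ = 7447 × 4.502 = 33530 km.

a₂ ≈ 33530 km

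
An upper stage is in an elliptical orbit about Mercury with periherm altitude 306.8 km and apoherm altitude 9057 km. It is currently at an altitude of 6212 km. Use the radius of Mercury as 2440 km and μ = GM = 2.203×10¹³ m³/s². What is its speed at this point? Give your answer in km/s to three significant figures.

r_p = 2440 + 306.8 = 2746.8 km = 2.7468×10⁶ m.
r_a = 2440 + 9057 = 11497 km = 1.1497×10⁷ m.
r = 2440 + 6212 = 8652.0 km = 8.652×10⁶ m.
Semi-major axis a = (r_p + r_a)/2 = 7121.9 km = 7.122×10⁶ m.
Vis-viva: v² = μ(2/r − 1/a) = 2.203×10¹³ × (2.312×10⁻⁷ − 1.404×10⁻⁷) = 1.999×10⁶ m²/s².
v = 1414 m/s = 1.414 km/s.

v ≈ 1.41 km/s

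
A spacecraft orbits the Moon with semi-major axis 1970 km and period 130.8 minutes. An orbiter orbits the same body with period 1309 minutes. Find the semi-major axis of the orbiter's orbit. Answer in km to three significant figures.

a₂ ≈ 9150 km

Kepler's third law: a³ ∝ T², so a₂ = a₁ (T₂/T₁)^(2/3).
T₂/T₁ = 10.01, (T₂/T₁)^(2/3) = 4.644.
a₂ = 1970 × 4.644 = 9149 km.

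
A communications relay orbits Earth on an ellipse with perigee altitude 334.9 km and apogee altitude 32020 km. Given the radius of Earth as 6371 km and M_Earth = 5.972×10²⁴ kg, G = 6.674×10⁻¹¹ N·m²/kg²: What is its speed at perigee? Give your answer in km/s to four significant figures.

μ = GM = 6.674×10⁻¹¹ × 5.972×10²⁴ = 3.986×10¹⁴ m³/s².
r_p = 6371 + 334.9 = 6705.9 km = 6.7059×10⁶ m.
r_a = 6371 + 32020 = 38391 km = 3.8391×10⁷ m.
Semi-major axis a = (r_p + r_a)/2 = 22548 km = 2.255×10⁷ m.
Vis-viva: v² = μ(2/r − 1/a) = 3.986×10¹⁴ × (2.982×10⁻⁷ − 4.435×10⁻⁸) = 1.012×10⁸ m²/s².
v = 10060 m/s = 10.06 km/s.

v ≈ 10.06 km/s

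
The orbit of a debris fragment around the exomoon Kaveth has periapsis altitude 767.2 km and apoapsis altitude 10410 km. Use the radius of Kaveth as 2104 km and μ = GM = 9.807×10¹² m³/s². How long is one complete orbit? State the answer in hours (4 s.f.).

r_p = 2104 + 767.2 = 2871.2 km = 2.8712×10⁶ m.
r_a = 2104 + 10410 = 12514 km = 1.2514×10⁷ m.
Semi-major axis a = (r_p + r_a)/2 = (2871.2 + 12514)/2 = 7692.6 km = 7.693×10⁶ m.
By Kepler's third law T = 2π√(a³/μ) = 2π × 6.813×10³ = 4.281×10⁴ s.
= 11.89 hours.

T ≈ 11.89 hours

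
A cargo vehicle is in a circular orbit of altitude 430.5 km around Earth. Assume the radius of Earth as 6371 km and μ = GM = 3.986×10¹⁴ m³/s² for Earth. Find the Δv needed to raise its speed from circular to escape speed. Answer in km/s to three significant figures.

r = 6371 + 430.5 = 6801.5 km = 6.8015×10⁶ m.
Circular speed v_c = √(μ/r) = 7655 m/s.
Escape speed v_esc = √(2μ/r) = √2 × v_c = 10830 m/s.
Δv = v_esc − v_c = 3171 m/s = 3.171 km/s.

Δv ≈ 3.17 km/s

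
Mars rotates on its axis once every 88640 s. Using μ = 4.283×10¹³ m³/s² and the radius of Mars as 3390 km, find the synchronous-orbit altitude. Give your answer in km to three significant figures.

h_sync ≈ 17000 km

A synchronous orbit has period T, so by Kepler's third law a = (μT²/4π²)^(1/3).
μT²/4π² = 4.283×10¹³ × (8.864×10⁴)² / 39.48 = 8.524×10²¹ m³.
a = 2.043×10⁷ m = 20428 km.
Altitude h = a − R = 20428 − 3390 = 17038 km.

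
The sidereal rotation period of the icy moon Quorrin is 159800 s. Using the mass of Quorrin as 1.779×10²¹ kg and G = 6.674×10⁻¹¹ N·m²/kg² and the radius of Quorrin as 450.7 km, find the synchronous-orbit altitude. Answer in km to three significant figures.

h_sync ≈ 3800 km

μ = GM = 6.674×10⁻¹¹ × 1.779×10²¹ = 1.187×10¹¹ m³/s².
A synchronous orbit has period T, so by Kepler's third law a = (μT²/4π²)^(1/3).
μT²/4π² = 1.187×10¹¹ × (1.598×10⁵)² / 39.48 = 7.680×10¹⁹ m³.
a = 4.251×10⁶ m = 4250.6 km.
Altitude h = a − R = 4250.6 − 450.7 = 3799.9 km.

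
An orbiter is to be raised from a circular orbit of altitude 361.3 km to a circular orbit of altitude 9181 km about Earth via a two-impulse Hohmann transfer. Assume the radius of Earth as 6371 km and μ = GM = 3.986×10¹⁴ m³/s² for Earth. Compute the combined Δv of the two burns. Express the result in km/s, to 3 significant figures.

r₁ = 6371 + 361.3 = 6732.3 km = 6.7323×10⁶ m.
r₂ = 6371 + 9181 = 15552 km = 1.5552×10⁷ m.
Transfer ellipse a_t = (r₁ + r₂)/2 = 1.114×10⁷ m.
At r₁: circular v_c1 = √(μ/r₁) = 7695 m/s; transfer-perigee v_p = √[μ(2/r₁ − 1/a_t)] = 9091 m/s.
Δv₁ = v_p − v_c1 = 1396 m/s.
At r₂: circular v_c2 = √(μ/r₂) = 5063 m/s; transfer-apogee v_a = √[μ(2/r₂ − 1/a_t)] = 3935 m/s.
Δv₂ = v_c2 − v_a = 1127 m/s.
Total Δv = Δv₁ + Δv₂ = 2523 m/s = 2.523 km/s.

Δv_total ≈ 2.52 km/s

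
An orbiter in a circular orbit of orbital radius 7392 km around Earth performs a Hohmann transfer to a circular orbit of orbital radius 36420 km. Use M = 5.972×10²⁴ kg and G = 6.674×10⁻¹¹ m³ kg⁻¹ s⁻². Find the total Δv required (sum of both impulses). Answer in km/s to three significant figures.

Δv_total ≈ 3.51 km/s

μ = GM = 6.674×10⁻¹¹ × 5.972×10²⁴ = 3.986×10¹⁴ m³/s².
r₁ = 7392 km = 7.392×10⁶ m.
r₂ = 36420 km = 3.642×10⁷ m.
Transfer ellipse a_t = (r₁ + r₂)/2 = 2.191×10⁷ m.
At r₁: circular v_c1 = √(μ/r₁) = 7343 m/s; transfer-perigee v_p = √[μ(2/r₁ − 1/a_t)] = 9468 m/s.
Δv₁ = v_p − v_c1 = 2125 m/s.
At r₂: circular v_c2 = √(μ/r₂) = 3308 m/s; transfer-apogee v_a = √[μ(2/r₂ − 1/a_t)] = 1922 m/s.
Δv₂ = v_c2 − v_a = 1386 m/s.
Total Δv = Δv₁ + Δv₂ = 3512 m/s = 3.512 km/s.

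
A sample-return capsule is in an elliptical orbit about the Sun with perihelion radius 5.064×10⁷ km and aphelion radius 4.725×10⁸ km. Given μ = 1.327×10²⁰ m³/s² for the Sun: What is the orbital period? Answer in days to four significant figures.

Semi-major axis a = (r_p + r_a)/2 = (5.0640×10⁷ + 4.7250×10⁸)/2 = 2.6157×10⁸ km = 2.616×10¹¹ m.
By Kepler's third law T = 2π√(a³/μ) = 2π × 1.161×10⁷ = 7.297×10⁷ s.
= 844.5 days.

T ≈ 844.5 days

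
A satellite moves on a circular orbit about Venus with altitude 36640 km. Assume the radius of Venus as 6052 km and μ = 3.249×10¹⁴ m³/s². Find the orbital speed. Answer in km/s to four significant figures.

v ≈ 2.759 km/s

r = 6052 + 36640 = 42692 km = 4.2692×10⁷ m.
For a circular orbit v = √(μ/r) = √(3.249×10¹⁴ / 4.269×10⁷) = √(7.610×10⁶) = 2759 m/s.
That is 2.759 km/s.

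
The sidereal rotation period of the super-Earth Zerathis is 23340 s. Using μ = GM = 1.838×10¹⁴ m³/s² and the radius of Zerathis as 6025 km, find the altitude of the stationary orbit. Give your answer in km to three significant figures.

h_sync ≈ 7610 km

A synchronous orbit has period T, so by Kepler's third law a = (μT²/4π²)^(1/3).
μT²/4π² = 1.838×10¹⁴ × (2.334×10⁴)² / 39.48 = 2.536×10²¹ m³.
a = 1.364×10⁷ m = 13637 km.
Altitude h = a − R = 13637 − 6025 = 7612.3 km.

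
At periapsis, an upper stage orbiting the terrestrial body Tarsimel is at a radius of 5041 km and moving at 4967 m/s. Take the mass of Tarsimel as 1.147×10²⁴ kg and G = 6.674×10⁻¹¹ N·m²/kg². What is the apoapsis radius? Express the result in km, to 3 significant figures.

μ = GM = 6.674×10⁻¹¹ × 1.147×10²⁴ = 7.655×10¹³ m³/s².
r_p = 5.041×10⁶ m.
Specific energy ε = v²/2 − μ/r = -2.850×10⁶ J/kg, so a = −μ/(2ε) = 1.343×10⁷ m.
The apsides satisfy r_p + r_a = 2a, so the apoapsis radius is 2a − r_p = 2.182×10⁷ m = 21818 km.

apoapsis radius ≈ 21800 km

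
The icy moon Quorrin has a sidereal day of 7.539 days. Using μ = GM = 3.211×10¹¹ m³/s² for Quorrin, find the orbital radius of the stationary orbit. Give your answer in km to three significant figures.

r_sync ≈ 15100 km

T = 7.539 days = 6.514×10⁵ s.
A synchronous orbit has period T, so by Kepler's third law a = (μT²/4π²)^(1/3).
μT²/4π² = 3.211×10¹¹ × (6.514×10⁵)² / 39.48 = 3.451×10²¹ m³.
a = 1.511×10⁷ m = 15112 km.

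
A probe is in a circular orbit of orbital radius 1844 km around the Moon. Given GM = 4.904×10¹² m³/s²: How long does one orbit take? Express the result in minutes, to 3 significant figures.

r = 1844 km = 1.844×10⁶ m.
Kepler's third law: T = 2π√(r³/μ) = 2π√((1.844×10⁶)³ / 4.904×10¹²).
r³/μ = 1.279×10⁶ s², so T = 2π × 1.131×10³ = 7.105×10³ s.
Converting: 7.105×10³ s ÷ 60.00 = 118.4 minutes.

T ≈ 118 minutes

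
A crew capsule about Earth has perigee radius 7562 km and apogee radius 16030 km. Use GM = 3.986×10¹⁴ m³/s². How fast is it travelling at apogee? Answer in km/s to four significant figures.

v ≈ 3.993 km/s

Semi-major axis a = (r_p + r_a)/2 = 11796 km = 1.180×10⁷ m.
Vis-viva: v² = μ(2/r − 1/a) = 3.986×10¹⁴ × (1.248×10⁻⁷ − 8.477×10⁻⁸) = 1.594×10⁷ m²/s².
v = 3993 m/s = 3.993 km/s.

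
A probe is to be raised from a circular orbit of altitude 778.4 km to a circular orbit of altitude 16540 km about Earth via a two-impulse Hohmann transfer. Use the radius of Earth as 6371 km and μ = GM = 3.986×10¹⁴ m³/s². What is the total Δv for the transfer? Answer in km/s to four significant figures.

r₁ = 6371 + 778.4 = 7149.4 km = 7.1494×10⁶ m.
r₂ = 6371 + 16540 = 22911 km = 2.2911×10⁷ m.
Transfer ellipse a_t = (r₁ + r₂)/2 = 1.503×10⁷ m.
At r₁: circular v_c1 = √(μ/r₁) = 7467 m/s; transfer-perigee v_p = √[μ(2/r₁ − 1/a_t)] = 9219 m/s.
Δv₁ = v_p − v_c1 = 1752 m/s.
At r₂: circular v_c2 = √(μ/r₂) = 4171 m/s; transfer-apogee v_a = √[μ(2/r₂ − 1/a_t)] = 2877 m/s.
Δv₂ = v_c2 − v_a = 1294 m/s.
Total Δv = Δv₁ + Δv₂ = 3046 m/s = 3.046 km/s.

Δv_total ≈ 3.046 km/s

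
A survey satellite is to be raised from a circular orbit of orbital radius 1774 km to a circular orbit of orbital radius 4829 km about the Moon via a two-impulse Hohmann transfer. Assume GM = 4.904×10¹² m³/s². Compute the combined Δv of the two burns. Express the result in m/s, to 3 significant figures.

r₁ = 1774 km = 1.774×10⁶ m.
r₂ = 4829 km = 4.829×10⁶ m.
Transfer ellipse a_t = (r₁ + r₂)/2 = 3.302×10⁶ m.
At r₁: circular v_c1 = √(μ/r₁) = 1663 m/s; transfer-perilune v_p = √[μ(2/r₁ − 1/a_t)] = 2011 m/s.
Δv₁ = v_p − v_c1 = 348.2 m/s.
At r₂: circular v_c2 = √(μ/r₂) = 1008 m/s; transfer-apolune v_a = √[μ(2/r₂ − 1/a_t)] = 738.7 m/s.
Δv₂ = v_c2 − v_a = 269.0 m/s.
Total Δv = Δv₁ + Δv₂ = 617.2 m/s.

Δv_total ≈ 617 m/s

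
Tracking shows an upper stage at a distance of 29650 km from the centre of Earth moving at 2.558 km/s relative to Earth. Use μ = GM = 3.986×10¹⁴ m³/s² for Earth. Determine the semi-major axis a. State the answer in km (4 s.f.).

a ≈ 19590 km

r = 2.965×10⁷ m.
Specific orbital energy ε = v²/2 − μ/r = (2558)²/2 − 3.986×10¹⁴/2.965×10⁷ = -1.017×10⁷ J/kg.
Since ε = −μ/(2a), a = −μ/(2ε) = 1.959×10⁷ m = 19593 km.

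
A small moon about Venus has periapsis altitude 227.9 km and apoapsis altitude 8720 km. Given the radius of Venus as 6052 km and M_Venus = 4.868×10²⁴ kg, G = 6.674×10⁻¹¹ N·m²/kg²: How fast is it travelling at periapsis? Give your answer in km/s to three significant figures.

v ≈ 8.52 km/s

μ = GM = 6.674×10⁻¹¹ × 4.868×10²⁴ = 3.249×10¹⁴ m³/s².
r_p = 6052 + 227.9 = 6279.9 km = 6.2799×10⁶ m.
r_a = 6052 + 8720 = 14772 km = 1.4772×10⁷ m.
Semi-major axis a = (r_p + r_a)/2 = 10526 km = 1.053×10⁷ m.
Vis-viva: v² = μ(2/r − 1/a) = 3.249×10¹⁴ × (3.185×10⁻⁷ − 9.500×10⁻⁸) = 7.260×10⁷ m²/s².
v = 8521 m/s = 8.521 km/s.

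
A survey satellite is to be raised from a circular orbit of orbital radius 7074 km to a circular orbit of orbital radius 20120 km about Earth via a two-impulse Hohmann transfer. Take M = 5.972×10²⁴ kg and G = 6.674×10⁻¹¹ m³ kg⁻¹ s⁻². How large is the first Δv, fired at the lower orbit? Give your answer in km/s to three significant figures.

Δv ≈ 1.62 km/s

μ = GM = 6.674×10⁻¹¹ × 5.972×10²⁴ = 3.986×10¹⁴ m³/s².
r₁ = 7074 km = 7.074×10⁶ m.
r₂ = 20120 km = 2.012×10⁷ m.
Transfer ellipse a_t = (r₁ + r₂)/2 = 1.360×10⁷ m.
At r₁: circular v_c1 = √(μ/r₁) = 7506 m/s; transfer-perigee v_p = √[μ(2/r₁ − 1/a_t)] = 9131 m/s.
Δv₁ = v_p − v_c1 = 1625 m/s.
= 1.625 km/s.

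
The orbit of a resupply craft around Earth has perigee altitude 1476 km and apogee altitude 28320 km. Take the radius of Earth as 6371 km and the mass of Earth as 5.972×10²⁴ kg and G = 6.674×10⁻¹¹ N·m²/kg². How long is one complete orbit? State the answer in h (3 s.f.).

T ≈ 8.58 h

μ = GM = 6.674×10⁻¹¹ × 5.972×10²⁴ = 3.986×10¹⁴ m³/s².
r_p = 6371 + 1476 = 7847.0 km = 7.8470×10⁶ m.
r_a = 6371 + 28320 = 34691 km = 3.4691×10⁷ m.
Semi-major axis a = (r_p + r_a)/2 = (7847.0 + 34691)/2 = 21269 km = 2.127×10⁷ m.
By Kepler's third law T = 2π√(a³/μ) = 2π × 4.913×10³ = 3.087×10⁴ s.
= 8.575 h.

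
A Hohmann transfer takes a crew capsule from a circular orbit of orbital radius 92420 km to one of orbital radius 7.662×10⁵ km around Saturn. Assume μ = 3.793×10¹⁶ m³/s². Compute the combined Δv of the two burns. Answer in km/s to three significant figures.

r₁ = 92420 km = 9.242×10⁷ m.
r₂ = 7.662×10⁵ km = 7.662×10⁸ m.
Transfer ellipse a_t = (r₁ + r₂)/2 = 4.293×10⁸ m.
At r₁: circular v_c1 = √(μ/r₁) = 20260 m/s; transfer-perikrone v_p = √[μ(2/r₁ − 1/a_t)] = 27060 m/s.
Δv₁ = v_p − v_c1 = 6806 m/s.
At r₂: circular v_c2 = √(μ/r₂) = 7036 m/s; transfer-apokrone v_a = √[μ(2/r₂ − 1/a_t)] = 3265 m/s.
Δv₂ = v_c2 − v_a = 3771 m/s.
Total Δv = Δv₁ + Δv₂ = 10580 m/s = 10.58 km/s.

Δv_total ≈ 10.6 km/s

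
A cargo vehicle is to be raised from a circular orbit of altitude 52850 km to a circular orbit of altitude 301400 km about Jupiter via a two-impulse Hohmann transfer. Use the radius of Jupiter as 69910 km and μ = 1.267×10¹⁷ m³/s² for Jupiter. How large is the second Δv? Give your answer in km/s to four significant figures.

r₁ = 69910 + 52850 = 122760 km = 1.2276×10⁸ m.
r₂ = 69910 + 301400 = 371310 km = 3.7131×10⁸ m.
Transfer ellipse a_t = (r₁ + r₂)/2 = 2.470×10⁸ m.
At r₁: circular v_c1 = √(μ/r₁) = 32130 m/s; transfer-perijove v_p = √[μ(2/r₁ − 1/a_t)] = 39390 m/s.
At r₂: circular v_c2 = √(μ/r₂) = 18470 m/s; transfer-apojove v_a = √[μ(2/r₂ − 1/a_t)] = 13020 m/s.
Δv₂ = v_c2 − v_a = 5451 m/s.
= 5.451 km/s.

Δv ≈ 5.451 km/s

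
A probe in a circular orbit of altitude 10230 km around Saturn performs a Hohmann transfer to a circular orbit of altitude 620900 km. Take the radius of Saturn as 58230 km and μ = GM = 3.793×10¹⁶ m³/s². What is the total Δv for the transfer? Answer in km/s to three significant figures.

r₁ = 58230 + 10230 = 68460 km = 6.8460×10⁷ m.
r₂ = 58230 + 620900 = 679130 km = 6.7913×10⁸ m.
Transfer ellipse a_t = (r₁ + r₂)/2 = 3.738×10⁸ m.
At r₁: circular v_c1 = √(μ/r₁) = 23540 m/s; transfer-perikrone v_p = √[μ(2/r₁ − 1/a_t)] = 31730 m/s.
Δv₁ = v_p − v_c1 = 8189 m/s.
At r₂: circular v_c2 = √(μ/r₂) = 7473 m/s; transfer-apokrone v_a = √[μ(2/r₂ − 1/a_t)] = 3198 m/s.
Δv₂ = v_c2 − v_a = 4275 m/s.
Total Δv = Δv₁ + Δv₂ = 12460 m/s = 12.46 km/s.

Δv_total ≈ 12.5 km/s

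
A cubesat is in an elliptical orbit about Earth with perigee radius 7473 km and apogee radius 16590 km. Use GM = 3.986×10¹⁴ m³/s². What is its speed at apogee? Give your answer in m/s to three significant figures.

v ≈ 3860 m/s

Semi-major axis a = (r_p + r_a)/2 = 12032 km = 1.203×10⁷ m.
Vis-viva: v² = μ(2/r − 1/a) = 3.986×10¹⁴ × (1.206×10⁻⁷ − 8.312×10⁻⁸) = 1.492×10⁷ m²/s².
v = 3863 m/s.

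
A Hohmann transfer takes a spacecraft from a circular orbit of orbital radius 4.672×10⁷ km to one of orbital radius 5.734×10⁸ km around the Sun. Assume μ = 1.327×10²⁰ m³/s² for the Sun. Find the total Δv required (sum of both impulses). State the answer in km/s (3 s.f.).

Δv_total ≈ 28.5 km/s

r₁ = 4.672×10⁷ km = 4.672×10¹⁰ m.
r₂ = 5.734×10⁸ km = 5.734×10¹¹ m.
Transfer ellipse a_t = (r₁ + r₂)/2 = 3.101×10¹¹ m.
At r₁: circular v_c1 = √(μ/r₁) = 53290 m/s; transfer-perihelion v_p = √[μ(2/r₁ − 1/a_t)] = 72480 m/s.
Δv₁ = v_p − v_c1 = 19180 m/s.
At r₂: circular v_c2 = √(μ/r₂) = 15210 m/s; transfer-aphelion v_a = √[μ(2/r₂ − 1/a_t)] = 5905 m/s.
Δv₂ = v_c2 − v_a = 9308 m/s.
Total Δv = Δv₁ + Δv₂ = 28490 m/s = 28.49 km/s.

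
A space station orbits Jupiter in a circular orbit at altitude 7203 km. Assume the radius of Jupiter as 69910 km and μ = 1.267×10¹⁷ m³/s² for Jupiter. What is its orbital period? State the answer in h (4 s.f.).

r = 69910 + 7203 = 77113 km = 7.7113×10⁷ m.
Kepler's third law: T = 2π√(r³/μ) = 2π√((7.711×10⁷)³ / 1.267×10¹⁷).
r³/μ = 3.619×10⁶ s², so T = 2π × 1.902×10³ = 1.195×10⁴ s.
Converting: 1.195×10⁴ s ÷ 3600 = 3.320 h.

T ≈ 3.320 h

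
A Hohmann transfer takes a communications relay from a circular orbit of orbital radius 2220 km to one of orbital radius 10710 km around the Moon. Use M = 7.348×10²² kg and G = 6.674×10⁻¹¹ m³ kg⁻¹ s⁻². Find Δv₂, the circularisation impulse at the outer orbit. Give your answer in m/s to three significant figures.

Δv ≈ 280 m/s

μ = GM = 6.674×10⁻¹¹ × 7.348×10²² = 4.904×10¹² m³/s².
r₁ = 2220 km = 2.220×10⁶ m.
r₂ = 10710 km = 1.071×10⁷ m.
Transfer ellipse a_t = (r₁ + r₂)/2 = 6.465×10⁶ m.
At r₁: circular v_c1 = √(μ/r₁) = 1486 m/s; transfer-perilune v_p = √[μ(2/r₁ − 1/a_t)] = 1913 m/s.
At r₂: circular v_c2 = √(μ/r₂) = 676.7 m/s; transfer-apolune v_a = √[μ(2/r₂ − 1/a_t)] = 396.5 m/s.
Δv₂ = v_c2 − v_a = 280.2 m/s.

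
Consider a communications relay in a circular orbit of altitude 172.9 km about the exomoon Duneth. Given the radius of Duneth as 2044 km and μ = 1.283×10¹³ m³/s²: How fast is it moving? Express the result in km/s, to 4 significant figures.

r = 2044 + 172.9 = 2216.9 km = 2.2169×10⁶ m.
For a circular orbit v = √(μ/r) = √(1.283×10¹³ / 2.217×10⁶) = √(5.787×10⁶) = 2406 m/s.
That is 2.406 km/s.

v ≈ 2.406 km/s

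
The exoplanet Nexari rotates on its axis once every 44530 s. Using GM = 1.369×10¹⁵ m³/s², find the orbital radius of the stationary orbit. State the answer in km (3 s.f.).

r_sync ≈ 41000 km

A synchronous orbit has period T, so by Kepler's third law a = (μT²/4π²)^(1/3).
μT²/4π² = 1.369×10¹⁵ × (4.453×10⁴)² / 39.48 = 6.876×10²² m³.
a = 4.097×10⁷ m = 40968 km.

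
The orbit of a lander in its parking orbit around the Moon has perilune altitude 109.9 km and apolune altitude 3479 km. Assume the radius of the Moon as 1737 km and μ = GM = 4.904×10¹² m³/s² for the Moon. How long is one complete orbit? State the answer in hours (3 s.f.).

r_p = 1737 + 109.9 = 1846.9 km = 1.8469×10⁶ m.
r_a = 1737 + 3479 = 5216.0 km = 5.2160×10⁶ m.
Semi-major axis a = (r_p + r_a)/2 = (1846.9 + 5216.0)/2 = 3531.4 km = 3.531×10⁶ m.
By Kepler's third law T = 2π√(a³/μ) = 2π × 2.997×10³ = 1.883×10⁴ s.
= 5.230 hours.

T ≈ 5.23 hours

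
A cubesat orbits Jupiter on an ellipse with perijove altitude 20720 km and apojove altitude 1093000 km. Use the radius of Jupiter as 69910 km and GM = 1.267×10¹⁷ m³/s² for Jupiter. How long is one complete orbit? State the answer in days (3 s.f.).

T ≈ 3.21 days

r_p = 69910 + 20720 = 90630 km = 9.0630×10⁷ m.
r_a = 69910 + 1093000 = 1162900 km = 1.1629×10⁹ m.
Semi-major axis a = (r_p + r_a)/2 = (90630 + 1.1629×10⁶)/2 = 6.2677×10⁵ km = 6.268×10⁸ m.
By Kepler's third law T = 2π√(a³/μ) = 2π × 4.408×10⁴ = 2.770×10⁵ s.
= 3.206 days.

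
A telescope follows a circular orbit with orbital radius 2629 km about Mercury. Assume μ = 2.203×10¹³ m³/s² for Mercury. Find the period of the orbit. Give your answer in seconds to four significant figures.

r = 2629 km = 2.629×10⁶ m.
Kepler's third law: T = 2π√(r³/μ) = 2π√((2.629×10⁶)³ / 2.203×10¹³).
r³/μ = 8.248×10⁵ s², so T = 2π × 9.082×10² = 5.706×10³ s.

T ≈ 5706 seconds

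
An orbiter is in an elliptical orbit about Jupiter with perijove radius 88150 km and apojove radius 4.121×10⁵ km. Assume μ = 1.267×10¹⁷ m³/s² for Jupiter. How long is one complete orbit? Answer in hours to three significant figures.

Semi-major axis a = (r_p + r_a)/2 = (88150 + 4.1210×10⁵)/2 = 2.5012×10⁵ km = 2.501×10⁸ m.
By Kepler's third law T = 2π√(a³/μ) = 2π × 1.111×10⁴ = 6.983×10⁴ s.
= 19.40 hours.

T ≈ 19.4 hours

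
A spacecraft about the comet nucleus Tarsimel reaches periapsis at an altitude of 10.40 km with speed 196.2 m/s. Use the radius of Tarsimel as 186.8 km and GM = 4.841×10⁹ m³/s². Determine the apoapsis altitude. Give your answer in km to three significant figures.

apoapsis altitude ≈ 529 km

r_p = 186.8 + 10.40 = 197.20 km = 1.972×10⁵ m.
Specific energy ε = v²/2 − μ/r = -5.301×10³ J/kg, so a = −μ/(2ε) = 4.566×10⁵ m.
The apsides satisfy r_p + r_a = 2a, so the apoapsis radius is 2a − r_p = 7.159×10⁵ m = 715.94 km.
Apoapsis altitude = 715.94 − 186.8 = 529.14 km.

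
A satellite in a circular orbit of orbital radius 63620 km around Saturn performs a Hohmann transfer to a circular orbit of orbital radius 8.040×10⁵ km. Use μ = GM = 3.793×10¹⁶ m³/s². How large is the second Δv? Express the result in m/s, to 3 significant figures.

Δv ≈ 4240 m/s

r₁ = 63620 km = 6.362×10⁷ m.
r₂ = 8.040×10⁵ km = 8.040×10⁸ m.
Transfer ellipse a_t = (r₁ + r₂)/2 = 4.338×10⁸ m.
At r₁: circular v_c1 = √(μ/r₁) = 24420 m/s; transfer-perikrone v_p = √[μ(2/r₁ − 1/a_t)] = 33240 m/s.
At r₂: circular v_c2 = √(μ/r₂) = 6869 m/s; transfer-apokrone v_a = √[μ(2/r₂ − 1/a_t)] = 2630 m/s.
Δv₂ = v_c2 − v_a = 4238 m/s.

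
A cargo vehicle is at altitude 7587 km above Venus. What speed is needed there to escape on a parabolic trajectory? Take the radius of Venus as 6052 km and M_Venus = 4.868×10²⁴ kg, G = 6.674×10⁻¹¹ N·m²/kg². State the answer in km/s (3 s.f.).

μ = GM = 6.674×10⁻¹¹ × 4.868×10²⁴ = 3.249×10¹⁴ m³/s².
r = 6052 + 7587 = 13639 km = 1.3639×10⁷ m.
Escape speed v_esc = √(2μ/r) = √(2 × 3.249×10¹⁴ / 1.364×10⁷) = √(4.764×10⁷) = 6902 m/s.
= 6.902 km/s.

v_esc ≈ 6.90 km/s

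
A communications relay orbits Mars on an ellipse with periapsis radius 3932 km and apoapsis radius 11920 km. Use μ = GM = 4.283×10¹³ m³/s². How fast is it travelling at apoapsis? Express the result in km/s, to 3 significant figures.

v ≈ 1.34 km/s

Semi-major axis a = (r_p + r_a)/2 = 7926.0 km = 7.926×10⁶ m.
Vis-viva: v² = μ(2/r − 1/a) = 4.283×10¹³ × (1.678×10⁻⁷ − 1.262×10⁻⁷) = 1.783×10⁶ m²/s².
v = 1335 m/s = 1.335 km/s.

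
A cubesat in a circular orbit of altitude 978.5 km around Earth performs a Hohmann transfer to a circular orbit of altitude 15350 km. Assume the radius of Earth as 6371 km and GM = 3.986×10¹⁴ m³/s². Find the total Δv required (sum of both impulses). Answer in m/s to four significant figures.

r₁ = 6371 + 978.5 = 7349.5 km = 7.3495×10⁶ m.
r₂ = 6371 + 15350 = 21721 km = 2.1721×10⁷ m.
Transfer ellipse a_t = (r₁ + r₂)/2 = 1.454×10⁷ m.
At r₁: circular v_c1 = √(μ/r₁) = 7364 m/s; transfer-perigee v_p = √[μ(2/r₁ − 1/a_t)] = 9003 m/s.
Δv₁ = v_p − v_c1 = 1638 m/s.
At r₂: circular v_c2 = √(μ/r₂) = 4284 m/s; transfer-apogee v_a = √[μ(2/r₂ − 1/a_t)] = 3046 m/s.
Δv₂ = v_c2 − v_a = 1238 m/s.
Total Δv = Δv₁ + Δv₂ = 2876 m/s.

Δv_total ≈ 2876 m/s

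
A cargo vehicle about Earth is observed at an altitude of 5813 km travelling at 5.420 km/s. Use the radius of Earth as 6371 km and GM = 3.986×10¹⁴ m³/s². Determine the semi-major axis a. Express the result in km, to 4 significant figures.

r = 6371 + 5813 = 12184 km = 1.218×10⁷ m.
Vis-viva rearranged: 1/a = 2/r − v²/μ = 1.641×10⁻⁷ − 7.370×10⁻⁸ = 9.045×10⁻⁸ m⁻¹.
a = 1.106×10⁷ m = 11056 km.

a ≈ 11060 km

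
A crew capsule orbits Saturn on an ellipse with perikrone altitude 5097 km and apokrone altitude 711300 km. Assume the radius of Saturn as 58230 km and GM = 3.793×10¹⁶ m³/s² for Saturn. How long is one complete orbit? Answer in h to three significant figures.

r_p = 58230 + 5097 = 63327 km = 6.3327×10⁷ m.
r_a = 58230 + 711300 = 769530 km = 7.6953×10⁸ m.
Semi-major axis a = (r_p + r_a)/2 = (63327 + 7.6953×10⁵)/2 = 4.1643×10⁵ km = 4.164×10⁸ m.
By Kepler's third law T = 2π√(a³/μ) = 2π × 4.363×10⁴ = 2.742×10⁵ s.
= 76.15 h.

T ≈ 76.2 h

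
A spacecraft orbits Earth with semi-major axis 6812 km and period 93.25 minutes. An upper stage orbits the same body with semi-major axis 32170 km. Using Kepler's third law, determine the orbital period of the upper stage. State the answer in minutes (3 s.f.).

Kepler's third law: T² ∝ a³, so T₂ = T₁ (a₂/a₁)^(3/2).
a₂/a₁ = 4.723, (a₂/a₁)^(3/2) = 10.26.
T₂ = 93.25 × 10.26 = 957.0 minutes.

T₂ ≈ 957 minutes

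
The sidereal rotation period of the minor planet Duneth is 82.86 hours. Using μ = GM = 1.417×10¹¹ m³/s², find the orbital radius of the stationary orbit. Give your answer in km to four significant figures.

T = 82.86 hours = 2.983×10⁵ s.
A synchronous orbit has period T, so by Kepler's third law a = (μT²/4π²)^(1/3).
μT²/4π² = 1.417×10¹¹ × (2.983×10⁵)² / 39.48 = 3.194×10²⁰ m³.
a = 6.835×10⁶ m = 6835.5 km.

r_sync ≈ 6835 km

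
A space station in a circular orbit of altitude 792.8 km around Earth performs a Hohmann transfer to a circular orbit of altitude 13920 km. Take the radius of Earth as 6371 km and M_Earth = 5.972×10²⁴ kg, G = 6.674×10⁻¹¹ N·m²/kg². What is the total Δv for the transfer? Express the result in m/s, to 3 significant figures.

Δv_total ≈ 2840 m/s

μ = GM = 6.674×10⁻¹¹ × 5.972×10²⁴ = 3.986×10¹⁴ m³/s².
r₁ = 6371 + 792.8 = 7163.8 km = 7.1638×10⁶ m.
r₂ = 6371 + 13920 = 20291 km = 2.0291×10⁷ m.
Transfer ellipse a_t = (r₁ + r₂)/2 = 1.373×10⁷ m.
At r₁: circular v_c1 = √(μ/r₁) = 7459 m/s; transfer-perigee v_p = √[μ(2/r₁ − 1/a_t)] = 9069 m/s.
Δv₁ = v_p − v_c1 = 1610 m/s.
At r₂: circular v_c2 = √(μ/r₂) = 4432 m/s; transfer-apogee v_a = √[μ(2/r₂ − 1/a_t)] = 3202 m/s.
Δv₂ = v_c2 − v_a = 1230 m/s.
Total Δv = Δv₁ + Δv₂ = 2840 m/s.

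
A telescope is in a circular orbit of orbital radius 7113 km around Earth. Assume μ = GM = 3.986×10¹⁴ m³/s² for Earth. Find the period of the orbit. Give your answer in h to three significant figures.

T ≈ 1.66 h

r = 7113 km = 7.113×10⁶ m.
Kepler's third law: T = 2π√(r³/μ) = 2π√((7.113×10⁶)³ / 3.986×10¹⁴).
r³/μ = 9.029×10⁵ s², so T = 2π × 9.502×10² = 5.970×10³ s.
Converting: 5.970×10³ s ÷ 3600 = 1.658 h.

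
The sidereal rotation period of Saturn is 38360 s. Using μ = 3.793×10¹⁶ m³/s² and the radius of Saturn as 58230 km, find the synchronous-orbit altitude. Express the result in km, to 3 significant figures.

A synchronous orbit has period T, so by Kepler's third law a = (μT²/4π²)^(1/3).
μT²/4π² = 3.793×10¹⁶ × (3.836×10⁴)² / 39.48 = 1.414×10²⁴ m³.
a = 1.122×10⁸ m = 1.1223×10⁵ km.
Altitude h = a − R = 1.1223×10⁵ − 58230 = 54005 km.

h_sync ≈ 54000 km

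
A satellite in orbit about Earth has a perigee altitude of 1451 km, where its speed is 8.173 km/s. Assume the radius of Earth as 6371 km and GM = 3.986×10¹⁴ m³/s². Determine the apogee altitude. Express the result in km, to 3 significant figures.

apogee altitude ≈ 8510 km

r_p = 6371 + 1451 = 7822.0 km = 7.822×10⁶ m.
Specific energy ε = v²/2 − μ/r = -1.756×10⁷ J/kg, so a = −μ/(2ε) = 1.135×10⁷ m.
The apsides satisfy r_p + r_a = 2a, so the apogee radius is 2a − r_p = 1.488×10⁷ m = 14877 km.
Apogee altitude = 14877 − 6371 = 8506.5 km.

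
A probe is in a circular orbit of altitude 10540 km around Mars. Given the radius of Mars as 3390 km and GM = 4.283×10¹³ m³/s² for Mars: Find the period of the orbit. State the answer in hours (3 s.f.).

T ≈ 13.9 hours

r = 3390 + 10540 = 13930 km = 1.3930×10⁷ m.
Kepler's third law: T = 2π√(r³/μ) = 2π√((1.393×10⁷)³ / 4.283×10¹³).
r³/μ = 6.311×10⁷ s², so T = 2π × 7.944×10³ = 4.992×10⁴ s.
Converting: 4.992×10⁴ s ÷ 3600 = 13.87 hours.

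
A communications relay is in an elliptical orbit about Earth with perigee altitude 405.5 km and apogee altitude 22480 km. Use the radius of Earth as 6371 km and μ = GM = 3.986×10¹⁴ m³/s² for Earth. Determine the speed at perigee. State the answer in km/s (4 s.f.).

r_p = 6371 + 405.5 = 6776.5 km = 6.7765×10⁶ m.
r_a = 6371 + 22480 = 28851 km = 2.8851×10⁷ m.
Semi-major axis a = (r_p + r_a)/2 = 17814 km = 1.781×10⁷ m.
Vis-viva: v² = μ(2/r − 1/a) = 3.986×10¹⁴ × (2.951×10⁻⁷ − 5.614×10⁻⁸) = 9.527×10⁷ m²/s².
v = 9760 m/s = 9.760 km/s.

v ≈ 9.760 km/s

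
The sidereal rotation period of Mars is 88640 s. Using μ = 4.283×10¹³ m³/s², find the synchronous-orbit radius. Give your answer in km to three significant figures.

A synchronous orbit has period T, so by Kepler's third law a = (μT²/4π²)^(1/3).
μT²/4π² = 4.283×10¹³ × (8.864×10⁴)² / 39.48 = 8.524×10²¹ m³.
a = 2.043×10⁷ m = 20428 km.

r_sync ≈ 20400 km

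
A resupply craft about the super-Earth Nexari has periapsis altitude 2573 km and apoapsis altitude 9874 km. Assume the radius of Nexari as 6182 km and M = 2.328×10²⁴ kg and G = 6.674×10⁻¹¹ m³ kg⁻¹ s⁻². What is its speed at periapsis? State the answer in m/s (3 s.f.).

μ = GM = 6.674×10⁻¹¹ × 2.328×10²⁴ = 1.554×10¹⁴ m³/s².
r_p = 6182 + 2573 = 8755.0 km = 8.7550×10⁶ m.
r_a = 6182 + 9874 = 16056 km = 1.6056×10⁷ m.
Semi-major axis a = (r_p + r_a)/2 = 12406 km = 1.241×10⁷ m.
Vis-viva: v² = μ(2/r − 1/a) = 1.554×10¹⁴ × (2.284×10⁻⁷ − 8.061×10⁻⁸) = 2.297×10⁷ m²/s².
v = 4793 m/s.

v ≈ 4790 m/s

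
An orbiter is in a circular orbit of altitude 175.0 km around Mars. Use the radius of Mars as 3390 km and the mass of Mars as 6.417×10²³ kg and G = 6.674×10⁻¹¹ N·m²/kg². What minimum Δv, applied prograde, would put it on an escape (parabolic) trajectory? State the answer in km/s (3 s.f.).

Δv ≈ 1.44 km/s

μ = GM = 6.674×10⁻¹¹ × 6.417×10²³ = 4.283×10¹³ m³/s².
r = 3390 + 175.0 = 3565.0 km = 3.5650×10⁶ m.
Circular speed v_c = √(μ/r) = 3466 m/s.
Escape speed v_esc = √(2μ/r) = √2 × v_c = 4902 m/s.
Δv = v_esc − v_c = 1436 m/s = 1.436 km/s.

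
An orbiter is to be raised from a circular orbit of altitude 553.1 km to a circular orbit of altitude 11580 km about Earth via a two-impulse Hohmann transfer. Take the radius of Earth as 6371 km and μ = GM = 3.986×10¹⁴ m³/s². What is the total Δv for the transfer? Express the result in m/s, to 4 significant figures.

Δv_total ≈ 2724 m/s

r₁ = 6371 + 553.1 = 6924.1 km = 6.9241×10⁶ m.
r₂ = 6371 + 11580 = 17951 km = 1.7951×10⁷ m.
Transfer ellipse a_t = (r₁ + r₂)/2 = 1.244×10⁷ m.
At r₁: circular v_c1 = √(μ/r₁) = 7587 m/s; transfer-perigee v_p = √[μ(2/r₁ − 1/a_t)] = 9115 m/s.
Δv₁ = v_p − v_c1 = 1528 m/s.
At r₂: circular v_c2 = √(μ/r₂) = 4712 m/s; transfer-apogee v_a = √[μ(2/r₂ − 1/a_t)] = 3516 m/s.
Δv₂ = v_c2 − v_a = 1196 m/s.
Total Δv = Δv₁ + Δv₂ = 2724 m/s.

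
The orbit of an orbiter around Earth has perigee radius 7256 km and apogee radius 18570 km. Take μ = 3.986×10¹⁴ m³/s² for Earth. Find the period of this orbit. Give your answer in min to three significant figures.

Semi-major axis a = (r_p + r_a)/2 = (7256.0 + 18570)/2 = 12913 km = 1.291×10⁷ m.
By Kepler's third law T = 2π√(a³/μ) = 2π × 2.324×10³ = 1.460×10⁴ s.
= 243.4 min.

T ≈ 243 min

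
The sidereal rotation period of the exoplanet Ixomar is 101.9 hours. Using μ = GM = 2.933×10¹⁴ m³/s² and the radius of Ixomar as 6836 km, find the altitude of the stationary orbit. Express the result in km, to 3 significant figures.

T = 101.9 hours = 3.668×10⁵ s.
A synchronous orbit has period T, so by Kepler's third law a = (μT²/4π²)^(1/3).
μT²/4π² = 2.933×10¹⁴ × (3.668×10⁵)² / 39.48 = 9.998×10²³ m³.
a = 9.999×10⁷ m = 99993 km.
Altitude h = a − R = 99993 − 6836 = 93157 km.

h_sync ≈ 93200 km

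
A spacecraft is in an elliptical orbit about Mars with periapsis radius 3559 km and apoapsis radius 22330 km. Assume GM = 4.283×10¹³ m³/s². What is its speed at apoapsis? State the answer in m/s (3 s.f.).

Semi-major axis a = (r_p + r_a)/2 = 12944 km = 1.294×10⁷ m.
Vis-viva: v² = μ(2/r − 1/a) = 4.283×10¹³ × (8.957×10⁻⁸ − 7.725×10⁻⁸) = 5.274×10⁵ m²/s².
v = 726.2 m/s.

v ≈ 726 m/s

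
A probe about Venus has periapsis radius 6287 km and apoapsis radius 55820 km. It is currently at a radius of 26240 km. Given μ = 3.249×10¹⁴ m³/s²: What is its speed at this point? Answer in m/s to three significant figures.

Semi-major axis a = (r_p + r_a)/2 = 31054 km = 3.105×10⁷ m.
Vis-viva: v² = μ(2/r − 1/a) = 3.249×10¹⁴ × (7.622×10⁻⁸ − 3.220×10⁻⁸) = 1.430×10⁷ m²/s².
v = 3782 m/s.

v ≈ 3780 m/s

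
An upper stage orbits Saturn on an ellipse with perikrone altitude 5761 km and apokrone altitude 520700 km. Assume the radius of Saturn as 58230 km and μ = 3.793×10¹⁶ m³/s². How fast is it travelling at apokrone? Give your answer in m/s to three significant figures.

r_p = 58230 + 5761 = 63991 km = 6.3991×10⁷ m.
r_a = 58230 + 520700 = 578930 km = 5.7893×10⁸ m.
Semi-major axis a = (r_p + r_a)/2 = 3.2146×10⁵ km = 3.215×10⁸ m.
Vis-viva: v² = μ(2/r − 1/a) = 3.793×10¹⁶ × (3.455×10⁻⁹ − 3.111×10⁻⁹) = 1.304×10⁷ m²/s².
v = 3611 m/s.

v ≈ 3610 m/s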